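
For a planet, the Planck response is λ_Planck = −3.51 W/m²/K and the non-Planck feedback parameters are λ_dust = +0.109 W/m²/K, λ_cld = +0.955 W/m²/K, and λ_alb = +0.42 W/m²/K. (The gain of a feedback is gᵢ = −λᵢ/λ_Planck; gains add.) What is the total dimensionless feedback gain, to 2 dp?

Convert to gains: g_dust = 0.109/3.51 = 0.03105; g_cld = 0.955/3.51 = 0.2721; g_alb = 0.42/3.51 = 0.1197.
Total gain g = 0.42285.

0.42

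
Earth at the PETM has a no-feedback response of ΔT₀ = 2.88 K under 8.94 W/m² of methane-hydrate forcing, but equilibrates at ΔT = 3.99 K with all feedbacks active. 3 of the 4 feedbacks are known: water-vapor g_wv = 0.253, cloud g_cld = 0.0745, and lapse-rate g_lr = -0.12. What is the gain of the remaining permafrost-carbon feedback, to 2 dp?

Amplification A = ΔT/ΔT₀ = 3.99/2.88 = 1.385.
Total gain g = 1 − 1/A = 1 − 1/1.385 = 0.278.
Known gains sum to 0.253 + 0.0745 − 0.12 = 0.2075.
g_pf = 0.278 − 0.2075 = 0.07.

0.07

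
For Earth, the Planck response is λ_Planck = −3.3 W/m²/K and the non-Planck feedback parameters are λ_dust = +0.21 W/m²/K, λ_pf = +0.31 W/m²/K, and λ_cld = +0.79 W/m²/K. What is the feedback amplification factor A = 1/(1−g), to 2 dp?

1.66

Convert to gains: g_dust = 0.21/3.3 = 0.06364; g_pf = 0.31/3.3 = 0.09394; g_cld = 0.79/3.3 = 0.2394.
Total gain g = 0.39698.
A = 1/(1 − 0.39698) = 1.66.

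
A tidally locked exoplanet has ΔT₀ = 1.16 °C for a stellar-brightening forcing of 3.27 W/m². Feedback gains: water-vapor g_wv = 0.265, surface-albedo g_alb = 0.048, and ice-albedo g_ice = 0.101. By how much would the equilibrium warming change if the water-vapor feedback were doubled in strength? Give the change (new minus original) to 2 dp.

Original: g = 0.414, ΔT = 1.16/(1−0.414) = 1.9795 °C.
With doubled water-vapor: g' = 0.679, ΔT' = 1.16/(1−0.679) = 3.6137 °C.
Change = 3.6137 − 1.9795 = 1.63 °C.

1.63 °C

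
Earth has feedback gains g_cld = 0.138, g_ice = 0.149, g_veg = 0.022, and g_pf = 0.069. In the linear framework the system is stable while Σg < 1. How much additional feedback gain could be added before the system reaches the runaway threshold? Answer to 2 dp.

0.62

Current total gain = 0.138 + 0.149 + 0.022 + 0.069 = 0.378.
Margin to runaway = 1 − 0.378 = 0.62.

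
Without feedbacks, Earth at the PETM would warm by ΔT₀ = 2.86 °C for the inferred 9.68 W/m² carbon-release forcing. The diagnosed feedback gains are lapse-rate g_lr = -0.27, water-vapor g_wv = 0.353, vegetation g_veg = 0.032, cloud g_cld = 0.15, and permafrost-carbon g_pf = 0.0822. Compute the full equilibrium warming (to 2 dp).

4.38 °C

Total gain g = -0.27 + 0.353 + 0.032 + 0.15 + 0.0822 = 0.3472.
Amplification A = 1/(1 − 0.3472) = 1.532.
ΔT = 2.86 × 1.532 = 4.38 °C.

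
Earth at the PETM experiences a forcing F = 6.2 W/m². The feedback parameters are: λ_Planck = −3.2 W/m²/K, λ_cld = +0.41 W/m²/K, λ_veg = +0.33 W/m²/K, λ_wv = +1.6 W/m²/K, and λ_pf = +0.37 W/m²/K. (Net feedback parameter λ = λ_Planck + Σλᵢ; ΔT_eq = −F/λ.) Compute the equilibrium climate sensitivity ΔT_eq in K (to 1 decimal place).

Net feedback parameter λ = (−3.2) + (+0.41) + (+0.33) + (+1.6) + (+0.37) = -0.49 W/m²/K.
ΔT = −F/λ = −6.2/(-0.49) = 12.7 K.

12.7 K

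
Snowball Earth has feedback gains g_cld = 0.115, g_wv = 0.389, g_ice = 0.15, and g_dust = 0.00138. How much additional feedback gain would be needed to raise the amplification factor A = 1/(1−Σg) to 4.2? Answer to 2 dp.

0.11

Current total gain = 0.65538.
Target gain for A = 4.2: g* = 1 − 1/4.2 = 0.7619.
Additional gain needed = 0.7619 − 0.65538 = 0.11.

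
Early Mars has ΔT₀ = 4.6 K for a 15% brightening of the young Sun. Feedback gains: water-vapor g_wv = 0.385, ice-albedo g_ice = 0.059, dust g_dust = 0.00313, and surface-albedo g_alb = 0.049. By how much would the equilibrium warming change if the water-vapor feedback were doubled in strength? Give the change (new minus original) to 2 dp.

Original: g = 0.49613, ΔT = 4.6/(1−0.49613) = 9.1293 K.
With doubled water-vapor: g' = 0.88113, ΔT' = 4.6/(1−0.88113) = 38.6977 K.
Change = 38.6977 − 9.1293 = 29.57 K.

29.57 K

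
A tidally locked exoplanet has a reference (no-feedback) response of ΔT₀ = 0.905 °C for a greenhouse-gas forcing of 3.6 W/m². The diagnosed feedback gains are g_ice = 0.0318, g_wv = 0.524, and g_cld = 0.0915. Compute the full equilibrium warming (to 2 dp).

2.57 °C

Total gain g = 0.0318 + 0.524 + 0.0915 = 0.6473.
Amplification A = 1/(1 − 0.6473) = 2.835.
ΔT = 0.905 × 2.835 = 2.57 °C.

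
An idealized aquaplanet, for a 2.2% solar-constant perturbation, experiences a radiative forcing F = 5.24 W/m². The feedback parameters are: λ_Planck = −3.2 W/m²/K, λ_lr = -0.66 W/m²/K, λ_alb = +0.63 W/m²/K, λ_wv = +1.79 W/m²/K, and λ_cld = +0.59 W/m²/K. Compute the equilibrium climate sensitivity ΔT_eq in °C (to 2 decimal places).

Net feedback parameter λ = (−3.2) + (-0.66) + (+0.63) + (+1.79) + (+0.59) = -0.85 W/m²/K.
ΔT = −F/λ = −5.24/(-0.85) = 6.16 °C.

6.16 °C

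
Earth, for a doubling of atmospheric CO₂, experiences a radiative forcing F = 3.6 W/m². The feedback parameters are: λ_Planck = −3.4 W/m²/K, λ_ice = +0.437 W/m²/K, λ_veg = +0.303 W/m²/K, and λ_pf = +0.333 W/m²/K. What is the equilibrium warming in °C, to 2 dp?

Net feedback parameter λ = (−3.4) + (+0.437) + (+0.303) + (+0.333) = -2.327 W/m²/K.
ΔT = −F/λ = −3.6/(-2.327) = 1.55 °C.

1.55 °C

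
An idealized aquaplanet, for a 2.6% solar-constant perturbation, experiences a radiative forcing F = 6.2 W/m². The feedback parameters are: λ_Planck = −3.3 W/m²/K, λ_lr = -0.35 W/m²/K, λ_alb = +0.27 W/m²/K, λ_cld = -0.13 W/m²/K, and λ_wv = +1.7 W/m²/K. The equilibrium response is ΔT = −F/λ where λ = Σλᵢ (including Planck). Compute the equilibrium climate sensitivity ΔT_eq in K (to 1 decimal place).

3.4 K

Net feedback parameter λ = (−3.3) + (-0.35) + (+0.27) + (-0.13) + (+1.7) = -1.81 W/m²/K.
ΔT = −F/λ = −6.2/(-1.81) = 3.4 K.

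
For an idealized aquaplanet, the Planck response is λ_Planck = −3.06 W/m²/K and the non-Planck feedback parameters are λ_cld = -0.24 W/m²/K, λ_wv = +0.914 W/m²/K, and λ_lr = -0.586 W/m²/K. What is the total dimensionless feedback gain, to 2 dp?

Convert to gains: g_cld = -0.24/3.06 = -0.07843; g_wv = 0.914/3.06 = 0.2987; g_lr = -0.586/3.06 = -0.1915.
Total gain g = 0.02877.

0.03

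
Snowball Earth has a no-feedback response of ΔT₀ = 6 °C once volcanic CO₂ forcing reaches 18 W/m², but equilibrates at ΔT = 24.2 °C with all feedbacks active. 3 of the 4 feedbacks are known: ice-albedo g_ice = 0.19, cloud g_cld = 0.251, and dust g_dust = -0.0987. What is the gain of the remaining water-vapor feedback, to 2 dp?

0.41

Amplification A = ΔT/ΔT₀ = 24.2/6 = 4.033.
Total gain g = 1 − 1/A = 1 − 1/4.033 = 0.752.
Known gains sum to 0.19 + 0.251 − 0.0987 = 0.3423.
g_wv = 0.752 − 0.3423 = 0.41.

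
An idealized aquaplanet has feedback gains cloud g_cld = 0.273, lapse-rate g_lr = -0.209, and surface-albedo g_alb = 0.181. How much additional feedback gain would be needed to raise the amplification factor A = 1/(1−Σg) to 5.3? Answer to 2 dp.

Current total gain = 0.245.
Target gain for A = 5.3: g* = 1 − 1/5.3 = 0.8113.
Additional gain needed = 0.8113 − 0.245 = 0.57.

0.57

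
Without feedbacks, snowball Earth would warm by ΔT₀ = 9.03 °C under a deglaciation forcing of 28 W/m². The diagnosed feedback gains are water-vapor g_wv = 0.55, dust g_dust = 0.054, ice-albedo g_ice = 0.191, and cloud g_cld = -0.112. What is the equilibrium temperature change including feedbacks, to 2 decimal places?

Total gain g = 0.55 + 0.054 + 0.191 − 0.112 = 0.683.
Amplification A = 1/(1 − 0.683) = 3.155.
ΔT = 9.03 × 3.155 = 28.49 °C.

28.49 °C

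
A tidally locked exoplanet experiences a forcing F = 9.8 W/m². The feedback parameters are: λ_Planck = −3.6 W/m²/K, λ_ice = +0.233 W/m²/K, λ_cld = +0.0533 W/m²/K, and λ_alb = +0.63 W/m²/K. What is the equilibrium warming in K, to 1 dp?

3.7 K

Net feedback parameter λ = (−3.6) + (+0.233) + (+0.0533) + (+0.63) = -2.6837 W/m²/K.
ΔT = −F/λ = −9.8/(-2.6837) = 3.7 K.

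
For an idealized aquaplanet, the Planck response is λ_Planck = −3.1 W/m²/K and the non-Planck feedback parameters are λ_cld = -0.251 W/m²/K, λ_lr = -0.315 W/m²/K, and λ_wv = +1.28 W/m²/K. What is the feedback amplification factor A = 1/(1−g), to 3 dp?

1.299

Convert to gains: g_cld = -0.251/3.1 = -0.08097; g_lr = -0.315/3.1 = -0.1016; g_wv = 1.28/3.1 = 0.4129.
Total gain g = 0.23033.
A = 1/(1 − 0.23033) = 1.299.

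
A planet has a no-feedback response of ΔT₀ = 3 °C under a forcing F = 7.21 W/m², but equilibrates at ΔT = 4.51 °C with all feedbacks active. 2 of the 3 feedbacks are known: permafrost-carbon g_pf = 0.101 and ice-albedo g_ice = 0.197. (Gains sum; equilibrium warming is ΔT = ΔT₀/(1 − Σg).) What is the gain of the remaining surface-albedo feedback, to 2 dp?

Amplification A = ΔT/ΔT₀ = 4.51/3 = 1.503.
Total gain g = 1 − 1/A = 1 − 1/1.503 = 0.3347.
Known gains sum to 0.101 + 0.197 = 0.298.
g_alb = 0.3347 − 0.298 = 0.04.

0.04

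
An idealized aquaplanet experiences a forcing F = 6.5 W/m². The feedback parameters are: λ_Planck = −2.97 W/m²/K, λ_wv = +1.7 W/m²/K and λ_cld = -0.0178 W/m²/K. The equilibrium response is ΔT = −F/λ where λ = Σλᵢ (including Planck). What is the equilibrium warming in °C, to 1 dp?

Net feedback parameter λ = (−2.97) + (+1.7) + (-0.0178) = -1.2878 W/m²/K.
ΔT = −F/λ = −6.5/(-1.2878) = 5.0 °C.

5.0 °C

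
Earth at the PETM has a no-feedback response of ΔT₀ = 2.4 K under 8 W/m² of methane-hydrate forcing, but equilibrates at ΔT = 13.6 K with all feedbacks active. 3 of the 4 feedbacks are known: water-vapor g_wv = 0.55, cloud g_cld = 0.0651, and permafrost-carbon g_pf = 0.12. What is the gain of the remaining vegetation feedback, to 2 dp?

Amplification A = ΔT/ΔT₀ = 13.6/2.4 = 5.667.
Total gain g = 1 − 1/A = 1 − 1/5.667 = 0.8235.
Known gains sum to 0.55 + 0.0651 + 0.12 = 0.7351.
g_veg = 0.8235 − 0.7351 = 0.09.

0.09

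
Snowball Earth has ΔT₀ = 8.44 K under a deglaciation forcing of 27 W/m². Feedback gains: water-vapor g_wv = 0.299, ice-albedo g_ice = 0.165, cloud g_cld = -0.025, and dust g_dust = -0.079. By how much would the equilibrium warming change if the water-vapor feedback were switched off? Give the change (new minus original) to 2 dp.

Original: g = 0.36, ΔT = 8.44/(1−0.36) = 13.1875 K.
Without water-vapor: g' = 0.061, ΔT' = 8.44/(1−0.061) = 8.9883 K.
Change = 8.9883 − 13.1875 = -4.20 K.

-4.20 K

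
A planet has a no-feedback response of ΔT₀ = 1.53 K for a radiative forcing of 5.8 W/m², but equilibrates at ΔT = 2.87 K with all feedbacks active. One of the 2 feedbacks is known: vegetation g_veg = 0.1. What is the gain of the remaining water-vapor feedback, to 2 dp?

Amplification A = ΔT/ΔT₀ = 2.87/1.53 = 1.876.
Total gain g = 1 − 1/A = 1 − 1/1.876 = 0.467.
The known gain is 0.1.
g_wv = 0.467 − 0.1 = 0.37.

0.37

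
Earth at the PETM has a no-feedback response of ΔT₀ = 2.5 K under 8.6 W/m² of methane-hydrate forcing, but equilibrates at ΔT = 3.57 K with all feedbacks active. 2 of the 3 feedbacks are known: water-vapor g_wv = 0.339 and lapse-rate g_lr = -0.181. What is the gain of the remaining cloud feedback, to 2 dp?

0.14

Amplification A = ΔT/ΔT₀ = 3.57/2.5 = 1.428.
Total gain g = 1 − 1/A = 1 − 1/1.428 = 0.2997.
Known gains sum to 0.339 − 0.181 = 0.158.
g_cld = 0.2997 − 0.158 = 0.14.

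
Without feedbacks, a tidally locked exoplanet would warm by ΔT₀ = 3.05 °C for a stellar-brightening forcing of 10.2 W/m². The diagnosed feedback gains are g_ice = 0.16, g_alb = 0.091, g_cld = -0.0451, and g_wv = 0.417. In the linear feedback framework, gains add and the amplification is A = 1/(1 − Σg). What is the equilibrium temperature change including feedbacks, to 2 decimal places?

Total gain g = 0.16 + 0.091 − 0.0451 + 0.417 = 0.6229.
Amplification A = 1/(1 − 0.6229) = 2.652.
ΔT = 3.05 × 2.652 = 8.09 °C.

8.09 °C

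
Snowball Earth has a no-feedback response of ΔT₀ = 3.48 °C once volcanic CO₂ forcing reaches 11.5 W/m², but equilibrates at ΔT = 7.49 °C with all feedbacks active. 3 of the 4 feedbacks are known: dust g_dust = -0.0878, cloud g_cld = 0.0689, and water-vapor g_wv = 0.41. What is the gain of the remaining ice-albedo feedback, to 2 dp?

0.14

Amplification A = ΔT/ΔT₀ = 7.49/3.48 = 2.152.
Total gain g = 1 − 1/A = 1 − 1/2.152 = 0.5353.
Known gains sum to -0.0878 + 0.0689 + 0.41 = 0.3911.
g_ice = 0.5353 − 0.3911 = 0.14.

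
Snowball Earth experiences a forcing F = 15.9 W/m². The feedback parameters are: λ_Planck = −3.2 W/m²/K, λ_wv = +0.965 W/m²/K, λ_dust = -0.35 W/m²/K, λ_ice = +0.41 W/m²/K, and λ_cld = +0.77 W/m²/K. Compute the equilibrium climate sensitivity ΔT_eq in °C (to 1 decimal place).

11.3 °C

Net feedback parameter λ = (−3.2) + (+0.965) + (-0.35) + (+0.41) + (+0.77) = -1.405 W/m²/K.
ΔT = −F/λ = −15.9/(-1.405) = 11.3 °C.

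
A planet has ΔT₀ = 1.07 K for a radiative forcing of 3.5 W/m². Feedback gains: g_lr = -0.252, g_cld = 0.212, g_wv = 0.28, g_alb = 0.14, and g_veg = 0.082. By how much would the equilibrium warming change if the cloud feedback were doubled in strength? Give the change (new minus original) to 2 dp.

1.29 K

Original: g = 0.462, ΔT = 1.07/(1−0.462) = 1.9888 K.
With doubled cloud: g' = 0.674, ΔT' = 1.07/(1−0.674) = 3.2822 K.
Change = 3.2822 − 1.9888 = 1.29 K.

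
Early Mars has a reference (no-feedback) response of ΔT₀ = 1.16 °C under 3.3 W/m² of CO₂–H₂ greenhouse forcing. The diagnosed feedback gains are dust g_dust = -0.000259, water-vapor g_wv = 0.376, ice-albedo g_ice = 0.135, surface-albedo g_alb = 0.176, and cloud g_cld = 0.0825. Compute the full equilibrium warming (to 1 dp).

Total gain g = -0.000259 + 0.376 + 0.135 + 0.176 + 0.0825 = 0.769241.
Amplification A = 1/(1 − 0.769241) = 4.334.
ΔT = 1.16 × 4.334 = 5.0 °C.

5.0 °C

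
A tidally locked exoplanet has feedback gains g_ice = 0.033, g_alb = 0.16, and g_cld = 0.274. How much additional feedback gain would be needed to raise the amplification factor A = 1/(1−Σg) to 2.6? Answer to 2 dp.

0.15

Current total gain = 0.467.
Target gain for A = 2.6: g* = 1 − 1/2.6 = 0.6154.
Additional gain needed = 0.6154 − 0.467 = 0.15.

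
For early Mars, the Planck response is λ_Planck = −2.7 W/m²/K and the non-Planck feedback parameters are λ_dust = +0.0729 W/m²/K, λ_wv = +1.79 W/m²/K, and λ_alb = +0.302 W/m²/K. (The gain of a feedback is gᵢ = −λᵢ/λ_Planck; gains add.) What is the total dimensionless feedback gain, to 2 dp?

0.80

Convert to gains: g_dust = 0.0729/2.7 = 0.027; g_wv = 1.79/2.7 = 0.663; g_alb = 0.302/2.7 = 0.1119.
Total gain g = 0.8019.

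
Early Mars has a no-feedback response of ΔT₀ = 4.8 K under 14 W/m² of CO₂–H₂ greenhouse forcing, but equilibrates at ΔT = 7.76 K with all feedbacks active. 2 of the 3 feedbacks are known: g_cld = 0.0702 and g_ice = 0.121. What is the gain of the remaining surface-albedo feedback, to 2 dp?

0.19

Amplification A = ΔT/ΔT₀ = 7.76/4.8 = 1.617.
Total gain g = 1 − 1/A = 1 − 1/1.617 = 0.3816.
Known gains sum to 0.0702 + 0.121 = 0.1912.
g_alb = 0.3816 − 0.1912 = 0.19.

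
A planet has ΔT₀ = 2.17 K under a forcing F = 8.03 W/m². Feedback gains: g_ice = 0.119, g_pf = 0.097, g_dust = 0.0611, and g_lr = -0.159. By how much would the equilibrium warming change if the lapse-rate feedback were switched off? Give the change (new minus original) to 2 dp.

0.54 K

Original: g = 0.1181, ΔT = 2.17/(1−0.1181) = 2.4606 K.
Without lapse-rate: g' = 0.2771, ΔT' = 2.17/(1−0.2771) = 3.0018 K.
Change = 3.0018 − 2.4606 = 0.54 K.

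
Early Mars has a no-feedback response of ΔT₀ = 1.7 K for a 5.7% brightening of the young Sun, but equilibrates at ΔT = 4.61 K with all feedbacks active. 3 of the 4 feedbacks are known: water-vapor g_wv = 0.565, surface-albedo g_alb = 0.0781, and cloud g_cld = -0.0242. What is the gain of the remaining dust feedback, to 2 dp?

0.01

Amplification A = ΔT/ΔT₀ = 4.61/1.7 = 2.712.
Total gain g = 1 − 1/A = 1 − 1/2.712 = 0.6313.
Known gains sum to 0.565 + 0.0781 − 0.0242 = 0.6189.
g_dust = 0.6313 − 0.6189 = 0.01.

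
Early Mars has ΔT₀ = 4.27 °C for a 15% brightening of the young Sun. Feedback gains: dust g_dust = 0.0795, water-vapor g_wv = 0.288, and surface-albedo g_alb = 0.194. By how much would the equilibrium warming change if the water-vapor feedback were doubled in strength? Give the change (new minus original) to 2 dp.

Original: g = 0.5615, ΔT = 4.27/(1−0.5615) = 9.7377 °C.
With doubled water-vapor: g' = 0.8495, ΔT' = 4.27/(1−0.8495) = 28.3721 °C.
Change = 28.3721 − 9.7377 = 18.63 °C.

18.63 °C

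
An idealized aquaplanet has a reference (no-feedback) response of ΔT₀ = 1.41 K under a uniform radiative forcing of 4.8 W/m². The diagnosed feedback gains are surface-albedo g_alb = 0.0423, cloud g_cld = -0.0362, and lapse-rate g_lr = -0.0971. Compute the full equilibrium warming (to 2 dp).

1.29 K

Total gain g = 0.0423 − 0.0362 − 0.0971 = -0.091.
Amplification A = 1/(1 + 0.091) = 0.9166.
ΔT = 1.41 × 0.9166 = 1.29 K.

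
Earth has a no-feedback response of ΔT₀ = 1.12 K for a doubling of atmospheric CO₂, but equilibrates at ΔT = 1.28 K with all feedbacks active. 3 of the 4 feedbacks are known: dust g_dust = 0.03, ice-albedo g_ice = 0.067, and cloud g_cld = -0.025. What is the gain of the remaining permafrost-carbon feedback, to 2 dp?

0.05

Amplification A = ΔT/ΔT₀ = 1.28/1.12 = 1.143.
Total gain g = 1 − 1/A = 1 − 1/1.143 = 0.1251.
Known gains sum to 0.03 + 0.067 − 0.025 = 0.072.
g_pf = 0.1251 − 0.072 = 0.05.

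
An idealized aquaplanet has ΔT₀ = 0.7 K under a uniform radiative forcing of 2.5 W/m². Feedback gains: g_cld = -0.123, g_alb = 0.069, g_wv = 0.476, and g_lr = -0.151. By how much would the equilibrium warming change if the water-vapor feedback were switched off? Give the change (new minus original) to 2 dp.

Original: g = 0.271, ΔT = 0.7/(1−0.271) = 0.9602 K.
Without water-vapor: g' = -0.205, ΔT' = 0.7/(1+0.205) = 0.5809 K.
Change = 0.5809 − 0.9602 = -0.38 K.

-0.38 K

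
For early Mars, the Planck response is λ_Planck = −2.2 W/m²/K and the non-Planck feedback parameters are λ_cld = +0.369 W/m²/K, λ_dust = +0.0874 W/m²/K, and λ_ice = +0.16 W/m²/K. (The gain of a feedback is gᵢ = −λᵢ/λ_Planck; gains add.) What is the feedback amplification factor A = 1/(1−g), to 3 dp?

Convert to gains: g_cld = 0.369/2.2 = 0.1677; g_dust = 0.0874/2.2 = 0.03973; g_ice = 0.16/2.2 = 0.07273.
Total gain g = 0.28016.
A = 1/(1 − 0.28016) = 1.389.

1.389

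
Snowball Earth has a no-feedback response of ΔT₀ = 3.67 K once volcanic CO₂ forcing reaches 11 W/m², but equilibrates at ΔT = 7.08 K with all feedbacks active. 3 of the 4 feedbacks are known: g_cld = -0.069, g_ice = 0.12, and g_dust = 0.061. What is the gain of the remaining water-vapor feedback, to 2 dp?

Amplification A = ΔT/ΔT₀ = 7.08/3.67 = 1.929.
Total gain g = 1 − 1/A = 1 − 1/1.929 = 0.4816.
Known gains sum to -0.069 + 0.12 + 0.061 = 0.112.
g_wv = 0.4816 − 0.112 = 0.37.

0.37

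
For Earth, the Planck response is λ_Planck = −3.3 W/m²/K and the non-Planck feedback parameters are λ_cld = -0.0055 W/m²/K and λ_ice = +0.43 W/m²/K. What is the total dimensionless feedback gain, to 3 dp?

0.129

Convert to gains: g_cld = -0.0055/3.3 = -0.001667; g_ice = 0.43/3.3 = 0.1303.
Total gain g = 0.128633.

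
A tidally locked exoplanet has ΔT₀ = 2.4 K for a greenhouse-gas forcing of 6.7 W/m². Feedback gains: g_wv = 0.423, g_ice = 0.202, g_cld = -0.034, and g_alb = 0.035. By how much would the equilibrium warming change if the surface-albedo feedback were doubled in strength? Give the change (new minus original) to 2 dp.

0.66 K

Original: g = 0.626, ΔT = 2.4/(1−0.626) = 6.4171 K.
With doubled surface-albedo: g' = 0.661, ΔT' = 2.4/(1−0.661) = 7.0796 K.
Change = 7.0796 − 6.4171 = 0.66 K.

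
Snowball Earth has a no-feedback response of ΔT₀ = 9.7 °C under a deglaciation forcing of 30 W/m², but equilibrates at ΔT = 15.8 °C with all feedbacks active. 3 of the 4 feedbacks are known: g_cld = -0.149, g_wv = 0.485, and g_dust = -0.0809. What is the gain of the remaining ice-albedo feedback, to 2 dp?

0.13

Amplification A = ΔT/ΔT₀ = 15.8/9.7 = 1.629.
Total gain g = 1 − 1/A = 1 − 1/1.629 = 0.3861.
Known gains sum to -0.149 + 0.485 − 0.0809 = 0.2551.
g_ice = 0.3861 − 0.2551 = 0.13.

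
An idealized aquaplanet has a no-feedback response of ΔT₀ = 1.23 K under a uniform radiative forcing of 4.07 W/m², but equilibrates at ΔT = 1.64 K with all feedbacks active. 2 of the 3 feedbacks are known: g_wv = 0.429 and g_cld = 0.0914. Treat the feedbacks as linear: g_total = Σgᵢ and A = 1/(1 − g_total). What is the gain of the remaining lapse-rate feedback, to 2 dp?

Amplification A = ΔT/ΔT₀ = 1.64/1.23 = 1.333.
Total gain g = 1 − 1/A = 1 − 1/1.333 = 0.2498.
Known gains sum to 0.429 + 0.0914 = 0.5204.
g_lr = 0.2498 − 0.5204 = -0.27.

-0.27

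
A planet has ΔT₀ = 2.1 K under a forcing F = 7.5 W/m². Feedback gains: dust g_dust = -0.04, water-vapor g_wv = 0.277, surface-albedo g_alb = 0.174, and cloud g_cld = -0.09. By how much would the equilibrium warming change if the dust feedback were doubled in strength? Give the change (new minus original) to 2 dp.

-0.17 K

Original: g = 0.321, ΔT = 2.1/(1−0.321) = 3.0928 K.
With doubled dust: g' = 0.281, ΔT' = 2.1/(1−0.281) = 2.9207 K.
Change = 2.9207 − 3.0928 = -0.17 K.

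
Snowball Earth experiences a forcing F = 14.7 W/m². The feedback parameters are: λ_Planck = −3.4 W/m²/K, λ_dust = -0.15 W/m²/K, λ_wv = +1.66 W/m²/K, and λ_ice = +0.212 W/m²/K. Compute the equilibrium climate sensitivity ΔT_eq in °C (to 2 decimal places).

8.76 °C

Net feedback parameter λ = (−3.4) + (-0.15) + (+1.66) + (+0.212) = -1.678 W/m²/K.
ΔT = −F/λ = −14.7/(-1.678) = 8.76 °C.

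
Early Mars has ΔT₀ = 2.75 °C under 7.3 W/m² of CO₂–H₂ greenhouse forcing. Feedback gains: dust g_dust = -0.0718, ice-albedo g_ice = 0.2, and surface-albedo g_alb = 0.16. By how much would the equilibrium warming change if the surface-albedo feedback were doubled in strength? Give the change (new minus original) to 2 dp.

1.12 °C

Original: g = 0.2882, ΔT = 2.75/(1−0.2882) = 3.8634 °C.
With doubled surface-albedo: g' = 0.4482, ΔT' = 2.75/(1−0.4482) = 4.9837 °C.
Change = 4.9837 − 3.8634 = 1.12 °C.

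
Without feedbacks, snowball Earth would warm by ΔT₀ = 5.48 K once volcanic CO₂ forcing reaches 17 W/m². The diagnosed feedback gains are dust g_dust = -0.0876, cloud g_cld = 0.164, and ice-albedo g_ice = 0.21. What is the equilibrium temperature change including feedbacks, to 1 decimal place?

Total gain g = -0.0876 + 0.164 + 0.21 = 0.2864.
Amplification A = 1/(1 − 0.2864) = 1.401.
ΔT = 5.48 × 1.401 = 7.7 K.

7.7 K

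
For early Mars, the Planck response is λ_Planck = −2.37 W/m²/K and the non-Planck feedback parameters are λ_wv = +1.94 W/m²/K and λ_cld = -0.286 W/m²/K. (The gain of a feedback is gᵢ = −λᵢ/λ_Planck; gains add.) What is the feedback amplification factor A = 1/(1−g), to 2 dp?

3.31

Convert to gains: g_wv = 1.94/2.37 = 0.8186; g_cld = -0.286/2.37 = -0.1207.
Total gain g = 0.6979.
A = 1/(1 − 0.6979) = 3.31.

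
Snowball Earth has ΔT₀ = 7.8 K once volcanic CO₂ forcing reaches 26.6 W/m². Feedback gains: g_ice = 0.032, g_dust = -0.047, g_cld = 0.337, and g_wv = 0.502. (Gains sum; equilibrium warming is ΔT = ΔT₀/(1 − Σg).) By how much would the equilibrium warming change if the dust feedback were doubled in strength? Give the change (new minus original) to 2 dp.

-9.34 K

Original: g = 0.824, ΔT = 7.8/(1−0.824) = 44.3182 K.
With doubled dust: g' = 0.777, ΔT' = 7.8/(1−0.777) = 34.9776 K.
Change = 34.9776 − 44.3182 = -9.34 K.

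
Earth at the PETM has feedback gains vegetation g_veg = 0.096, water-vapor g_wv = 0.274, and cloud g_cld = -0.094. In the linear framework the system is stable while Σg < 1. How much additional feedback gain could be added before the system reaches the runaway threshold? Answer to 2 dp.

Current total gain = 0.096 + 0.274 − 0.094 = 0.276.
Margin to runaway = 1 − 0.276 = 0.72.

0.72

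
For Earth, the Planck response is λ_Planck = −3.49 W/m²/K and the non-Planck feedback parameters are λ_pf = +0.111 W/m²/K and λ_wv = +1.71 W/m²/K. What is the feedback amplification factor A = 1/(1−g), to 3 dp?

2.091

Convert to gains: g_pf = 0.111/3.49 = 0.03181; g_wv = 1.71/3.49 = 0.49.
Total gain g = 0.52181.
A = 1/(1 − 0.52181) = 2.091.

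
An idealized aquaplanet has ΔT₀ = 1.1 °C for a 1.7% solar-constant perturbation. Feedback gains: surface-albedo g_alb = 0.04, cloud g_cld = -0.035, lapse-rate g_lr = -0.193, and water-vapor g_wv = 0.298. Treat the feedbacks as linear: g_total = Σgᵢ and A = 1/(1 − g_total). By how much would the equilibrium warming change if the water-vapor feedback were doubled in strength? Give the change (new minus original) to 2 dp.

0.62 °C

Original: g = 0.11, ΔT = 1.1/(1−0.11) = 1.2360 °C.
With doubled water-vapor: g' = 0.408, ΔT' = 1.1/(1−0.408) = 1.8581 °C.
Change = 1.8581 − 1.2360 = 0.62 °C.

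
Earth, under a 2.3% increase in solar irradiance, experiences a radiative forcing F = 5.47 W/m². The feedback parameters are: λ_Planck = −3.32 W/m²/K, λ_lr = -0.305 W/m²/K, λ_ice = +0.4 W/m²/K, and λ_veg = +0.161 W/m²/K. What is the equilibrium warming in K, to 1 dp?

1.8 K

Net feedback parameter λ = (−3.32) + (-0.305) + (+0.4) + (+0.161) = -3.064 W/m²/K.
ΔT = −F/λ = −5.47/(-3.064) = 1.8 K.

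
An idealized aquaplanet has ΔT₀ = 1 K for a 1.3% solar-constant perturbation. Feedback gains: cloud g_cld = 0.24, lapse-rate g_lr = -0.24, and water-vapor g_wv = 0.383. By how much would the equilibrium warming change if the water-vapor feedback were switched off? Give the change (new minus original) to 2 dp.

-0.62 K

Original: g = 0.383, ΔT = 1/(1−0.383) = 1.6207 K.
Without water-vapor: g' = 0, ΔT' = 1/(1−0) = 1.0000 K.
Change = 1.0000 − 1.6207 = -0.62 K.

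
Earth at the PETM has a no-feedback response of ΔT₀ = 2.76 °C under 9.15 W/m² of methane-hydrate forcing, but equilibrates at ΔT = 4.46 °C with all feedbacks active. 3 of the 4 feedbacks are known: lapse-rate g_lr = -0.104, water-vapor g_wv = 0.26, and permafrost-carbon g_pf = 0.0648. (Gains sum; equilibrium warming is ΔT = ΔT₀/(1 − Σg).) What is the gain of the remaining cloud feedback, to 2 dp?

0.16

Amplification A = ΔT/ΔT₀ = 4.46/2.76 = 1.616.
Total gain g = 1 − 1/A = 1 − 1/1.616 = 0.3812.
Known gains sum to -0.104 + 0.26 + 0.0648 = 0.2208.
g_cld = 0.3812 − 0.2208 = 0.16.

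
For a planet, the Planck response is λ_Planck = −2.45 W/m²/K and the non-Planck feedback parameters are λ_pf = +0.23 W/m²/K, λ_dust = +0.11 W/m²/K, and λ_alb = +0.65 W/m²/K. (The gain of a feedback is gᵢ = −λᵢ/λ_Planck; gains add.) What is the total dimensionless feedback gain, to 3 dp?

Convert to gains: g_pf = 0.23/2.45 = 0.09388; g_dust = 0.11/2.45 = 0.0449; g_alb = 0.65/2.45 = 0.2653.
Total gain g = 0.40408.

0.404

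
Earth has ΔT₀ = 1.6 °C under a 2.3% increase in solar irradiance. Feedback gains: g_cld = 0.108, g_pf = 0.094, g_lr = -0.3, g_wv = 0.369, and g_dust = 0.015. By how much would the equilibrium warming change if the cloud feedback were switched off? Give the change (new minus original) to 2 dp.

-0.29 °C

Original: g = 0.286, ΔT = 1.6/(1−0.286) = 2.2409 °C.
Without cloud: g' = 0.178, ΔT' = 1.6/(1−0.178) = 1.9465 °C.
Change = 1.9465 − 2.2409 = -0.29 °C.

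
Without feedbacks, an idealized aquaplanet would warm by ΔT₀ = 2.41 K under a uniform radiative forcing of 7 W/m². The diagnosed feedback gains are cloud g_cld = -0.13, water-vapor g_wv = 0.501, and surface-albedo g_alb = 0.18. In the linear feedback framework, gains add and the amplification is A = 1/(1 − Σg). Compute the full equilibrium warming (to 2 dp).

5.37 K

Total gain g = -0.13 + 0.501 + 0.18 = 0.551.
Amplification A = 1/(1 − 0.551) = 2.227.
ΔT = 2.41 × 2.227 = 5.37 K.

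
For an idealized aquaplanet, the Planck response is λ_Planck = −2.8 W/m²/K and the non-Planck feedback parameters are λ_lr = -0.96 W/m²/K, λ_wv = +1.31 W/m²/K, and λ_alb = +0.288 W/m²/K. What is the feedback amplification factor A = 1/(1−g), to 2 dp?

1.30

Convert to gains: g_lr = -0.96/2.8 = -0.3429; g_wv = 1.31/2.8 = 0.4679; g_alb = 0.288/2.8 = 0.1029.
Total gain g = 0.2279.
A = 1/(1 − 0.2279) = 1.30.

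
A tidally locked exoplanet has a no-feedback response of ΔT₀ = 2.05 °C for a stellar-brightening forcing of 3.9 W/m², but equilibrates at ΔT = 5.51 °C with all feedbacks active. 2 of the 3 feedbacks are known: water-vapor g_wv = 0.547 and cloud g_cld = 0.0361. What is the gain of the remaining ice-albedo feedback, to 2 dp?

Amplification A = ΔT/ΔT₀ = 5.51/2.05 = 2.688.
Total gain g = 1 − 1/A = 1 − 1/2.688 = 0.628.
Known gains sum to 0.547 + 0.0361 = 0.5831.
g_ice = 0.628 − 0.5831 = 0.04.

0.04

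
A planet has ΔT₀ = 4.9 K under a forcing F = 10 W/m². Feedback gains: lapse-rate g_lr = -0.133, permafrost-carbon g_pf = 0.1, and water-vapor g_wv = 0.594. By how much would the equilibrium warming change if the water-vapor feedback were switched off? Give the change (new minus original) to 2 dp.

-6.42 K

Original: g = 0.561, ΔT = 4.9/(1−0.561) = 11.1617 K.
Without water-vapor: g' = -0.033, ΔT' = 4.9/(1+0.033) = 4.7435 K.
Change = 4.7435 − 11.1617 = -6.42 K.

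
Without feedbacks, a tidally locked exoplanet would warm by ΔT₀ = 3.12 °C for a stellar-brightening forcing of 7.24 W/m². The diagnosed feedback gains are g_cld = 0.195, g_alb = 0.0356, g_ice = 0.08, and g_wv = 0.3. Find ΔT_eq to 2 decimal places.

8.01 °C

Total gain g = 0.195 + 0.0356 + 0.08 + 0.3 = 0.6106.
Amplification A = 1/(1 − 0.6106) = 2.568.
ΔT = 3.12 × 2.568 = 8.01 °C.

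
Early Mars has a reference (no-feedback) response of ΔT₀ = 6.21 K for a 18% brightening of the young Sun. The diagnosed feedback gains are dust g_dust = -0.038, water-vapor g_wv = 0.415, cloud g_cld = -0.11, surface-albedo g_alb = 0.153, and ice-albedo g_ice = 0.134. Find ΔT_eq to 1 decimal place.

Total gain g = -0.038 + 0.415 − 0.11 + 0.153 + 0.134 = 0.554.
Amplification A = 1/(1 − 0.554) = 2.242.
ΔT = 6.21 × 2.242 = 13.9 K.

13.9 K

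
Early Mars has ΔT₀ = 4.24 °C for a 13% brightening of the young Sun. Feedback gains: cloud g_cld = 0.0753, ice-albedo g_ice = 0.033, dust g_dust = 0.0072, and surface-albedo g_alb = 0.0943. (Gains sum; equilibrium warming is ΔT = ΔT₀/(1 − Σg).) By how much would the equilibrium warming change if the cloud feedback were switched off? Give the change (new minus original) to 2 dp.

Original: g = 0.2098, ΔT = 4.24/(1−0.2098) = 5.3657 °C.
Without cloud: g' = 0.1345, ΔT' = 4.24/(1−0.1345) = 4.8989 °C.
Change = 4.8989 − 5.3657 = -0.47 °C.

-0.47 °C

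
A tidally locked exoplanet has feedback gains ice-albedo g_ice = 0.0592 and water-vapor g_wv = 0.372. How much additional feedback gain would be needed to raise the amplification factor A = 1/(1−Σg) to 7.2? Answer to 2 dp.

Current total gain = 0.4312.
Target gain for A = 7.2: g* = 1 − 1/7.2 = 0.8611.
Additional gain needed = 0.8611 − 0.4312 = 0.43.

0.43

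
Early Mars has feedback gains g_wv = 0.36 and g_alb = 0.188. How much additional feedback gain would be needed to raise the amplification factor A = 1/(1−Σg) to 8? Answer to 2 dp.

Current total gain = 0.548.
Target gain for A = 8: g* = 1 − 1/8 = 0.875.
Additional gain needed = 0.875 − 0.548 = 0.33.

0.33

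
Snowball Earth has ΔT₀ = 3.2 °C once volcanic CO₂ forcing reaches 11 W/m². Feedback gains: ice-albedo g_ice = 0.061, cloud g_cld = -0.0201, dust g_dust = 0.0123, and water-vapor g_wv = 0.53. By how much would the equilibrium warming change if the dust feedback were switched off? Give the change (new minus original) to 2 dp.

Original: g = 0.5832, ΔT = 3.2/(1−0.5832) = 7.6775 °C.
Without dust: g' = 0.5709, ΔT' = 3.2/(1−0.5709) = 7.4575 °C.
Change = 7.4575 − 7.6775 = -0.22 °C.

-0.22 °C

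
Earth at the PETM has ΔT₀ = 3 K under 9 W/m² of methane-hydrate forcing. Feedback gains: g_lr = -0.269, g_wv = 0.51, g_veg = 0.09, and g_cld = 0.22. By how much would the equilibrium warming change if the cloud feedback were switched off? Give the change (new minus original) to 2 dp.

-2.20 K

Original: g = 0.551, ΔT = 3/(1−0.551) = 6.6815 K.
Without cloud: g' = 0.331, ΔT' = 3/(1−0.331) = 4.4843 K.
Change = 4.4843 − 6.6815 = -2.20 K.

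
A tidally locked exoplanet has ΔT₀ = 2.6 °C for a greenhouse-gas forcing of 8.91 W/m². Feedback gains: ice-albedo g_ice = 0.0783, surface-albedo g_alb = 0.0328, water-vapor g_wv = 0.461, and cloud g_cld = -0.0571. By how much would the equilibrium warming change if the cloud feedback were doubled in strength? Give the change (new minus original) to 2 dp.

Original: g = 0.515, ΔT = 2.6/(1−0.515) = 5.3608 °C.
With doubled cloud: g' = 0.4579, ΔT' = 2.6/(1−0.4579) = 4.7962 °C.
Change = 4.7962 − 5.3608 = -0.56 °C.

-0.56 °C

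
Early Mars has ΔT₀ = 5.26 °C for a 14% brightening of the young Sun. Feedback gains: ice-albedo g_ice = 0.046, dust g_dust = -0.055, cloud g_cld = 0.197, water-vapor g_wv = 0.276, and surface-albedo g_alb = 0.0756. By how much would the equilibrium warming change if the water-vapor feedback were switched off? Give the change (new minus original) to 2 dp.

Original: g = 0.5396, ΔT = 5.26/(1−0.5396) = 11.4248 °C.
Without water-vapor: g' = 0.2636, ΔT' = 5.26/(1−0.2636) = 7.1429 °C.
Change = 7.1429 − 11.4248 = -4.28 °C.

-4.28 °C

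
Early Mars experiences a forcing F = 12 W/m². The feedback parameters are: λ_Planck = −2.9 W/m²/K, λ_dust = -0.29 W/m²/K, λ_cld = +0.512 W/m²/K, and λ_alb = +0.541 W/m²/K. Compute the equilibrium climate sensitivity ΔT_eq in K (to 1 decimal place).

5.6 K

Net feedback parameter λ = (−2.9) + (-0.29) + (+0.512) + (+0.541) = -2.137 W/m²/K.
ΔT = −F/λ = −12/(-2.137) = 5.6 K.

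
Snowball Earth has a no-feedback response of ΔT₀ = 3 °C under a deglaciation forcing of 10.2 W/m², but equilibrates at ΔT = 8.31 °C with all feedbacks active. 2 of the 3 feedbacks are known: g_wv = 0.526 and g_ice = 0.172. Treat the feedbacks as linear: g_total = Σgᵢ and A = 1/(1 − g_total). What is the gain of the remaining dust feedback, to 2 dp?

-0.06

Amplification A = ΔT/ΔT₀ = 8.31/3 = 2.77.
Total gain g = 1 − 1/A = 1 − 1/2.77 = 0.639.
Known gains sum to 0.526 + 0.172 = 0.698.
g_dust = 0.639 − 0.698 = -0.06.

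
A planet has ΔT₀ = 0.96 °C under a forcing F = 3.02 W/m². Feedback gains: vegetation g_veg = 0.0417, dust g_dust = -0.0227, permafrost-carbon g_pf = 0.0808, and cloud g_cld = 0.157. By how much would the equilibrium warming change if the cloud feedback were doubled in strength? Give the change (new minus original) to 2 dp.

0.35 °C

Original: g = 0.2568, ΔT = 0.96/(1−0.2568) = 1.2917 °C.
With doubled cloud: g' = 0.4138, ΔT' = 0.96/(1−0.4138) = 1.6377 °C.
Change = 1.6377 − 1.2917 = 0.35 °C.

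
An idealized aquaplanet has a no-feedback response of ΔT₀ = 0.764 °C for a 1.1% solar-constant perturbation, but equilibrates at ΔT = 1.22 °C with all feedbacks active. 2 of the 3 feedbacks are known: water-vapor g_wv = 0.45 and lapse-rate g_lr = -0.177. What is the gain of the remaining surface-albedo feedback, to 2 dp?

Amplification A = ΔT/ΔT₀ = 1.22/0.764 = 1.597.
Total gain g = 1 − 1/A = 1 − 1/1.597 = 0.3738.
Known gains sum to 0.45 − 0.177 = 0.273.
g_alb = 0.3738 − 0.273 = 0.10.

0.10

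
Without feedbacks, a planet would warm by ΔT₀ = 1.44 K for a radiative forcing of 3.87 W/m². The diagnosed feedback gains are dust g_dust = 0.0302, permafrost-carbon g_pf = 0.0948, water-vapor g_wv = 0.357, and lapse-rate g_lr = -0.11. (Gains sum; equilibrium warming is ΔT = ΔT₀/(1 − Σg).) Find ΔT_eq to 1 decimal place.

2.3 K

Total gain g = 0.0302 + 0.0948 + 0.357 − 0.11 = 0.372.
Amplification A = 1/(1 − 0.372) = 1.592.
ΔT = 1.44 × 1.592 = 2.3 K.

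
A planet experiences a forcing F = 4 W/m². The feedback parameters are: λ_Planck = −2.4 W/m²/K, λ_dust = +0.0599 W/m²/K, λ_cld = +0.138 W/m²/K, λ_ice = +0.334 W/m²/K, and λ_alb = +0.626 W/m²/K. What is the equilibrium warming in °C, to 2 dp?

3.22 °C

Net feedback parameter λ = (−2.4) + (+0.0599) + (+0.138) + (+0.334) + (+0.626) = -1.2421 W/m²/K.
ΔT = −F/λ = −4/(-1.2421) = 3.22 °C.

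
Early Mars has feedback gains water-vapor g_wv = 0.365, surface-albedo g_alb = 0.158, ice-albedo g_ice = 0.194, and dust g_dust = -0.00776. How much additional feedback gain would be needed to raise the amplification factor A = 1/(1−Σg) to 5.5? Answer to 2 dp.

0.11

Current total gain = 0.70924.
Target gain for A = 5.5: g* = 1 − 1/5.5 = 0.8182.
Additional gain needed = 0.8182 − 0.70924 = 0.11.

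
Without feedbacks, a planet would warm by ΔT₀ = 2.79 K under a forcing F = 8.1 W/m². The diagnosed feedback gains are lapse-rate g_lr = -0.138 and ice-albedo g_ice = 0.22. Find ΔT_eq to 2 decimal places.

3.04 K

Total gain g = -0.138 + 0.22 = 0.082.
Amplification A = 1/(1 − 0.082) = 1.089.
ΔT = 2.79 × 1.089 = 3.04 K.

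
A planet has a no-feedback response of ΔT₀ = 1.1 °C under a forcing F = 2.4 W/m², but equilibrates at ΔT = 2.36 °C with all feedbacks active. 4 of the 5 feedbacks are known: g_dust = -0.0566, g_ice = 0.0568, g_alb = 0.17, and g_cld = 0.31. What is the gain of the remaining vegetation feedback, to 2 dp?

Amplification A = ΔT/ΔT₀ = 2.36/1.1 = 2.145.
Total gain g = 1 − 1/A = 1 − 1/2.145 = 0.5338.
Known gains sum to -0.0566 + 0.0568 + 0.17 + 0.31 = 0.4802.
g_veg = 0.5338 − 0.4802 = 0.05.

0.05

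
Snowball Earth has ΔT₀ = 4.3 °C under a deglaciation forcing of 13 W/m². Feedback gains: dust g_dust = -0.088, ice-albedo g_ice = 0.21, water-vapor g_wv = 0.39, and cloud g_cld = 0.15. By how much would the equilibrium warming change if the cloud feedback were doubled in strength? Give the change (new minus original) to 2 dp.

Original: g = 0.662, ΔT = 4.3/(1−0.662) = 12.7219 °C.
With doubled cloud: g' = 0.812, ΔT' = 4.3/(1−0.812) = 22.8723 °C.
Change = 22.8723 − 12.7219 = 10.15 °C.

10.15 °C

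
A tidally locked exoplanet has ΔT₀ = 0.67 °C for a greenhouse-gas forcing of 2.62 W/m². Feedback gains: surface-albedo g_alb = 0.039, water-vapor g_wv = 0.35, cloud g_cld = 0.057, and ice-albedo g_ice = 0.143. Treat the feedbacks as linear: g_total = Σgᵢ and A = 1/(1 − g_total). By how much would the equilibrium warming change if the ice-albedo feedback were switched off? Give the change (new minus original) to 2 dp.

-0.42 °C

Original: g = 0.589, ΔT = 0.67/(1−0.589) = 1.6302 °C.
Without ice-albedo: g' = 0.446, ΔT' = 0.67/(1−0.446) = 1.2094 °C.
Change = 1.2094 − 1.6302 = -0.42 °C.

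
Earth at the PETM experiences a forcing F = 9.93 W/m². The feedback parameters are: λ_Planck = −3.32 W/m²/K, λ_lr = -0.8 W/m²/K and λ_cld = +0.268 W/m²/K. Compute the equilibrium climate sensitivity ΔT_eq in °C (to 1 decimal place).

Net feedback parameter λ = (−3.32) + (-0.8) + (+0.268) = -3.852 W/m²/K.
ΔT = −F/λ = −9.93/(-3.852) = 2.6 °C.

2.6 °C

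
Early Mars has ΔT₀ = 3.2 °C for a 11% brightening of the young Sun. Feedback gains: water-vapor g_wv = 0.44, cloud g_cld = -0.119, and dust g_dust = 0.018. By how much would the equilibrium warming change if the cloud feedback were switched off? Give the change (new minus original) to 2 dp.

1.06 °C

Original: g = 0.339, ΔT = 3.2/(1−0.339) = 4.8411 °C.
Without cloud: g' = 0.458, ΔT' = 3.2/(1−0.458) = 5.9041 °C.
Change = 5.9041 − 4.8411 = 1.06 °C.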